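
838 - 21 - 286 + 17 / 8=4265 / 8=533.12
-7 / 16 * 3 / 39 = -7 / 208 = -0.03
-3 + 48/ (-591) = -607/ 197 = -3.08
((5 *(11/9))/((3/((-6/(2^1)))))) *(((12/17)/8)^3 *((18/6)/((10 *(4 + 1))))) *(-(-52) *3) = -3861/98260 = -0.04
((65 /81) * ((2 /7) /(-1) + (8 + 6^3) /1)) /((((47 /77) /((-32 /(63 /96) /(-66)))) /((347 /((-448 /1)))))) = -10465520 /62181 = -168.31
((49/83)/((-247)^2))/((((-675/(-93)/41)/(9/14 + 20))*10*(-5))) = -2571233/113934307500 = -0.00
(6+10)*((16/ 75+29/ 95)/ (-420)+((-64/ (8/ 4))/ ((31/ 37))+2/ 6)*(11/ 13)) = -30908529268/ 60298875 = -512.59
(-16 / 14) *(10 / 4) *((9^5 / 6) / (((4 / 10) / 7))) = -492075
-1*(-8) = 8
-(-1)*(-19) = -19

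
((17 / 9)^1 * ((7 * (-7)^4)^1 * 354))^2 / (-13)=-1136690571084964 / 117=-9715304026367.21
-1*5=-5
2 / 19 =0.11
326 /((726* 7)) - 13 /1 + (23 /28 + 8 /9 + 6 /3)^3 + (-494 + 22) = -840106865281 /1936363968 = -433.86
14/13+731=9517/13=732.08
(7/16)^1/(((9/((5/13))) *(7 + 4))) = 35/20592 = 0.00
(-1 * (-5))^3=125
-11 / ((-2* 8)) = 11 / 16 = 0.69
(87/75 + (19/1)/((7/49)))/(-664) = -1677/8300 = -0.20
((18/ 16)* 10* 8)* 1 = 90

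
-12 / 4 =-3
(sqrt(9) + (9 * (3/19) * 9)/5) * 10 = 1056/19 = 55.58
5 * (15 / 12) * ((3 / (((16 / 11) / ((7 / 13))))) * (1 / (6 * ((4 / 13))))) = 1925 / 512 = 3.76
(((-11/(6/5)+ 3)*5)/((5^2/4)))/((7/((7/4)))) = -37/30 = -1.23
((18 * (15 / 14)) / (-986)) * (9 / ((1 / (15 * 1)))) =-18225 / 6902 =-2.64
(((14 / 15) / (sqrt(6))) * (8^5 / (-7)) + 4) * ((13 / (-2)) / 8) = -13 / 4 + 26624 * sqrt(6) / 45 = 1445.98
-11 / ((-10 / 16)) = 88 / 5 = 17.60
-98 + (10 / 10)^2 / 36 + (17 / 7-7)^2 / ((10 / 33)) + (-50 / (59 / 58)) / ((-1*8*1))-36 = -30632111 / 520380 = -58.86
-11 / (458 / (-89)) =979 / 458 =2.14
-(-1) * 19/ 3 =19/ 3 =6.33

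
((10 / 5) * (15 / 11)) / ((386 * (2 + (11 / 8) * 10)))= 20 / 44583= 0.00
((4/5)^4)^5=1099511627776/95367431640625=0.01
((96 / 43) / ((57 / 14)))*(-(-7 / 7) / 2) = 224 / 817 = 0.27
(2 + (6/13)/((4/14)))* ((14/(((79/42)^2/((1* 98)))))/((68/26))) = 56874888/106097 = 536.06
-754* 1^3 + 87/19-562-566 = -35671/19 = -1877.42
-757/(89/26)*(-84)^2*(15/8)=-2925762.47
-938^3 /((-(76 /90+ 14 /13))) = 120699199530 /281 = 429534517.90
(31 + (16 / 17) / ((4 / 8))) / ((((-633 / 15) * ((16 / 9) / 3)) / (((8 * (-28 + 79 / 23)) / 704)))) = 42637725 / 116161408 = 0.37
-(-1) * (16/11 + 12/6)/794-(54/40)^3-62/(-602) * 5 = -20411821961/10515736000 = -1.94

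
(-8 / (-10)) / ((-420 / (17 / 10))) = -17 / 5250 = -0.00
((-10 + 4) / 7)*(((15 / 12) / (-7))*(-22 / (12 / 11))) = -605 / 196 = -3.09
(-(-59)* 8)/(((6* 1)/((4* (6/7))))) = 1888/7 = 269.71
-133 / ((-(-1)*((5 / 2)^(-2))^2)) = -83125 / 16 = -5195.31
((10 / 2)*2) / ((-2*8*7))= -0.09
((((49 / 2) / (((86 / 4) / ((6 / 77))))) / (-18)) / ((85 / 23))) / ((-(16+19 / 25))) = 805 / 10107537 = 0.00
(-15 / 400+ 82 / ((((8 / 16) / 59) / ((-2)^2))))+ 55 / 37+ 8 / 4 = 38707.45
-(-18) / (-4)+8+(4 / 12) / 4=43 / 12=3.58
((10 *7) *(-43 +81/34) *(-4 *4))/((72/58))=5606860/153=36646.14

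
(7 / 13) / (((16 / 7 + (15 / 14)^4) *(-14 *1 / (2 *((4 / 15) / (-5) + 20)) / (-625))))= 1436758400 / 5398887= 266.12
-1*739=-739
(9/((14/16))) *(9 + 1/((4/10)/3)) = 1188/7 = 169.71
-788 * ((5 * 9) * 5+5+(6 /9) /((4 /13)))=-548842 /3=-182947.33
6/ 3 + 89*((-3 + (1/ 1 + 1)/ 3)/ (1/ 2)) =-1240/ 3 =-413.33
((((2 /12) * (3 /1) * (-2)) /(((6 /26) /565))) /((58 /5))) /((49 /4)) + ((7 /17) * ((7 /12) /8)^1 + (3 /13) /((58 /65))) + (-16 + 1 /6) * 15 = -590067011 /2319072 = -254.44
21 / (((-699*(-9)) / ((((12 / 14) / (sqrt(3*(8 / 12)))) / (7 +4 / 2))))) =0.00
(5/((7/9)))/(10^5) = 9/140000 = 0.00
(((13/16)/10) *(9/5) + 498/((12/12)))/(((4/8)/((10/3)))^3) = 1328390/9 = 147598.89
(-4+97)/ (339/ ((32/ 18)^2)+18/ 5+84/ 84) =119040/ 143183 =0.83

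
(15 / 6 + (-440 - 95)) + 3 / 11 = -11709 / 22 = -532.23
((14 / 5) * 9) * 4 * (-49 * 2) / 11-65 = -52967 / 55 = -963.04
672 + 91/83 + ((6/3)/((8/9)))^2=900595/1328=678.16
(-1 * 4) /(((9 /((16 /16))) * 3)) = -4 /27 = -0.15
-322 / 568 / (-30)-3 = -25399 / 8520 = -2.98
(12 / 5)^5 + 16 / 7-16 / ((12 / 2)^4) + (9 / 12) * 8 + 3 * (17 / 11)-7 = 1667149559 / 19490625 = 85.54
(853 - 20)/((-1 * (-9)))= 833/9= 92.56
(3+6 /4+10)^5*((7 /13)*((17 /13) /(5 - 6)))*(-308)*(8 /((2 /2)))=187943658287 /169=1112092652.59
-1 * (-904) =904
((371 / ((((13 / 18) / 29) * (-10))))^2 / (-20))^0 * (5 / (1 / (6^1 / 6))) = 5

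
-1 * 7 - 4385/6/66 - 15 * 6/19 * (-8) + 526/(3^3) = 887147/22572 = 39.30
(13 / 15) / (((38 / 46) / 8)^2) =440128 / 5415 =81.28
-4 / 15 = -0.27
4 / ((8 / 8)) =4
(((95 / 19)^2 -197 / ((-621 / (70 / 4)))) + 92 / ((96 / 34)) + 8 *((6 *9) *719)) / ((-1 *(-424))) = 732.71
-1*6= -6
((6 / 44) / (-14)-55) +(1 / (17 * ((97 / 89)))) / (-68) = -118742493 / 2158541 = -55.01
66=66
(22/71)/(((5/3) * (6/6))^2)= 198/1775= 0.11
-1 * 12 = -12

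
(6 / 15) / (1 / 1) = 2 / 5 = 0.40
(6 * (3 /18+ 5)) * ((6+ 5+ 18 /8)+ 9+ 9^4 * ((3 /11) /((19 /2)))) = 5458015 /836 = 6528.73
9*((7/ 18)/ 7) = 1/ 2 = 0.50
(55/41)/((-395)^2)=11/1279405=0.00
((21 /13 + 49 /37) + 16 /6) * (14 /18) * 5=283150 /12987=21.80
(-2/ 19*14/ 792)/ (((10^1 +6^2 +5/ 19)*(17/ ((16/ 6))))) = -28/ 4438071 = -0.00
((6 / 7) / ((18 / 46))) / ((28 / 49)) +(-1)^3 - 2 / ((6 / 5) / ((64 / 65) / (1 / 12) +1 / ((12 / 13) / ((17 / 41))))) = -337855 / 19188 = -17.61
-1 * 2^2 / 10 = -2 / 5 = -0.40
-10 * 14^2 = -1960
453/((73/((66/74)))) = 14949/2701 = 5.53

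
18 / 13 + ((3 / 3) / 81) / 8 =11677 / 8424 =1.39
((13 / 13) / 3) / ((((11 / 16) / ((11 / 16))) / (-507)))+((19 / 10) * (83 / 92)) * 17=-139.86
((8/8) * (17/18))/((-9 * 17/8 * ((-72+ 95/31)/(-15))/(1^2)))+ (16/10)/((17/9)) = 4101628/4904415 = 0.84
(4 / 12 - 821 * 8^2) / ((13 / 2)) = -315262 / 39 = -8083.64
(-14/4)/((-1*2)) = 7/4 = 1.75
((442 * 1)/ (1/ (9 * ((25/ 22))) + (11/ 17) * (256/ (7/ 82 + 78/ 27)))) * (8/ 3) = 989593800/ 46841773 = 21.13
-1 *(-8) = 8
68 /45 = 1.51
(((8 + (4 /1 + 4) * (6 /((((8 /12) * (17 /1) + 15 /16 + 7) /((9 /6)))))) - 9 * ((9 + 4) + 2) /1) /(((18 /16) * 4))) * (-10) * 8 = 2191.36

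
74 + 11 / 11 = 75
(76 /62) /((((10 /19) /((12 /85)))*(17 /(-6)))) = -25992 /223975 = -0.12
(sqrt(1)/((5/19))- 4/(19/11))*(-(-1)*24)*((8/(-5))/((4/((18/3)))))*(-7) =284256/475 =598.43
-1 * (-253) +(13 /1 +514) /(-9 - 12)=4786 /21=227.90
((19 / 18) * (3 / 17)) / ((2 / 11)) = 209 / 204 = 1.02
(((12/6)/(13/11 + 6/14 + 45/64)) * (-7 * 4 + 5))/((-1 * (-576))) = -3542/102609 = -0.03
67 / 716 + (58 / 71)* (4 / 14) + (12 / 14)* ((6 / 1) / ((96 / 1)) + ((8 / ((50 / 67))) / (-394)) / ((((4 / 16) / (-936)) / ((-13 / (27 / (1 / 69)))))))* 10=-5.23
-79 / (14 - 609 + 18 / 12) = 158 / 1187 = 0.13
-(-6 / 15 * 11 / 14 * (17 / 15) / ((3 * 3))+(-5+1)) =19087 / 4725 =4.04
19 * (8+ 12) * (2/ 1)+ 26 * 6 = 916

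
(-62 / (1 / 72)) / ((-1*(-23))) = -4464 / 23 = -194.09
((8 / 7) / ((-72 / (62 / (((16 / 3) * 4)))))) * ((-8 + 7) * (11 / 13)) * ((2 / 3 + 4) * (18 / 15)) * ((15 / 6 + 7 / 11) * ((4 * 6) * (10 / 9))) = 713 / 39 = 18.28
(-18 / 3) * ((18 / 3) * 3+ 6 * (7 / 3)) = -192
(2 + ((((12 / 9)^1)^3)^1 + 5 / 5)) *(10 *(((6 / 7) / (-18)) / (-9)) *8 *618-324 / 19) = 1313.24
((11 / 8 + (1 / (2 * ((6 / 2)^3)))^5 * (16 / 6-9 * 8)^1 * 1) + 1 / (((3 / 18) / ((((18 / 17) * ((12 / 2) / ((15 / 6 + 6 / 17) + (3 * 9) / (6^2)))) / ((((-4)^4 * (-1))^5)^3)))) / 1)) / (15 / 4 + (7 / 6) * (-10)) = -602363033469063419310552364727845828432749679 / 3468151179624115922376021421794246138632601600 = -0.17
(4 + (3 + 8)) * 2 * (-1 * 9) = -270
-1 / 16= -0.06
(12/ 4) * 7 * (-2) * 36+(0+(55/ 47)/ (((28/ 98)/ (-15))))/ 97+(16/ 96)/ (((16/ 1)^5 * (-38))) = -1648686293586383/ 1089944420352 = -1512.63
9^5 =59049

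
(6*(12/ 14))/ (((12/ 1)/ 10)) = 30/ 7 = 4.29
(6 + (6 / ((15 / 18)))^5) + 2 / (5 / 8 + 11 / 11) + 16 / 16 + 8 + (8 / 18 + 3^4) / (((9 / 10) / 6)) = 21836993401 / 1096875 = 19908.37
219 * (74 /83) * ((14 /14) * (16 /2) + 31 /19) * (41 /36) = 6755201 /3154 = 2141.79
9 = 9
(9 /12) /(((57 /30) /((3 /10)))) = 9 /76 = 0.12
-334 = -334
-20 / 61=-0.33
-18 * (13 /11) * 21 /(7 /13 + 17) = -10647 /418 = -25.47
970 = 970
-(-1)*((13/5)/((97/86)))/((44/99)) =5031/970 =5.19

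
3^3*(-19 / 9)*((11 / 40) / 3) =-209 / 40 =-5.22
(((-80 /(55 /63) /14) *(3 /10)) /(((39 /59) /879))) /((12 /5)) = -155583 /143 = -1087.99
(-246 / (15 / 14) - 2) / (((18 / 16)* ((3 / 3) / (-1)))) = 3088 / 15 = 205.87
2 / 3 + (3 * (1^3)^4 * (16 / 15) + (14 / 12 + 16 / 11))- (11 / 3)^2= -6.96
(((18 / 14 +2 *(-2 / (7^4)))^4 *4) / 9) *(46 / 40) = 2077887042753383 / 1495481875632045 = 1.39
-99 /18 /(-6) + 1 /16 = 47 /48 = 0.98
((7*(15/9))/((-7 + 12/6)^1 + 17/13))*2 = -455/72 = -6.32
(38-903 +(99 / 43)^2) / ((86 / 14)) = -11127088 / 79507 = -139.95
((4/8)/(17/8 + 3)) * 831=3324/41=81.07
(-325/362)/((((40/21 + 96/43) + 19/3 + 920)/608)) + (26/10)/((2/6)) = 1096999137/152078915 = 7.21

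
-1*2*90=-180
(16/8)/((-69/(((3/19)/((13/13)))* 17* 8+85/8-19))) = -1991/5244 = -0.38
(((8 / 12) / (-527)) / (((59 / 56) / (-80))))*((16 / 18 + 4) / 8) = 49280 / 839511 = 0.06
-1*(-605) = 605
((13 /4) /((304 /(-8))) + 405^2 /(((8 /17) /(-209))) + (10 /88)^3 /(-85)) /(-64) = 2004360424899483 /1760923648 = 1138243.80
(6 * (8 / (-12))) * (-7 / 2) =14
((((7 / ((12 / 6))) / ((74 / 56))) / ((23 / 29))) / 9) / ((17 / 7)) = 19894 / 130203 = 0.15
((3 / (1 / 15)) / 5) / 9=1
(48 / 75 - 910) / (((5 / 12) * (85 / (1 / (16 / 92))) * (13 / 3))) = -4705938 / 138125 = -34.07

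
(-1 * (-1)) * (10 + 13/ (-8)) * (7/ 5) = 469/ 40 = 11.72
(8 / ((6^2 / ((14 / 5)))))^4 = 614656 / 4100625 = 0.15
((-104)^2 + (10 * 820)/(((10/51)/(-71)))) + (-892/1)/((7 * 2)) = -20709274/7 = -2958467.71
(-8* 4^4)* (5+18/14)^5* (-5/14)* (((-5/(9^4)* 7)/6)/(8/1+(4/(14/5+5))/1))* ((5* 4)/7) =-137210298368000/64067292387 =-2141.66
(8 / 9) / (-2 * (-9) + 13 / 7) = 56 / 1251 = 0.04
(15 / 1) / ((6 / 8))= 20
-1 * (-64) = 64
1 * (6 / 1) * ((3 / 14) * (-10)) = -90 / 7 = -12.86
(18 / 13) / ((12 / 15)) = 45 / 26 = 1.73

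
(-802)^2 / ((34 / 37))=11899274 / 17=699957.29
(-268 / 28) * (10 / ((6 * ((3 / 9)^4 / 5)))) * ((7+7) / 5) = -18090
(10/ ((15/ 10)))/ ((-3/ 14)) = -280/ 9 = -31.11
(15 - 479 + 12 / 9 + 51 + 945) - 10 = 1570 / 3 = 523.33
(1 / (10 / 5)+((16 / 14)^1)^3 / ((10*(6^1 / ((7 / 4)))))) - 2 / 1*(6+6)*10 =-352001 / 1470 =-239.46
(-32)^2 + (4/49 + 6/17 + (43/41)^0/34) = 1706757/1666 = 1024.46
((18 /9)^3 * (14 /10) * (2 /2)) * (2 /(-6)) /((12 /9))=-14 /5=-2.80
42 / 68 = 21 / 34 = 0.62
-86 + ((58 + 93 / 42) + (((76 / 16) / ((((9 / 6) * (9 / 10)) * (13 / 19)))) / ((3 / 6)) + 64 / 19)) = -1132753 / 93366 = -12.13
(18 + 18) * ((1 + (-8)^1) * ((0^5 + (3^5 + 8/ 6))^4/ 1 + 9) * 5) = -40415125835000/ 9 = -4490569537222.22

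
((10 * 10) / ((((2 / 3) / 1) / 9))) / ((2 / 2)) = 1350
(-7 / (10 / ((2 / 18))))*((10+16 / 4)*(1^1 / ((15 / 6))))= -98 / 225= -0.44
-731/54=-13.54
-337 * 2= -674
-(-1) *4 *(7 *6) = 168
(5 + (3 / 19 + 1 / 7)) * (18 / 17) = 12690 / 2261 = 5.61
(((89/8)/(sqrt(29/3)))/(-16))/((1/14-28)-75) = 623*sqrt(87)/2674496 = 0.00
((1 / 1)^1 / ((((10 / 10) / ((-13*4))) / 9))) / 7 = -468 / 7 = -66.86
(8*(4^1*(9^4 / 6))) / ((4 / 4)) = 34992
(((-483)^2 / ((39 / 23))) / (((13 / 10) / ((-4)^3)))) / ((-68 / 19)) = 5437188960 / 2873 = 1892512.69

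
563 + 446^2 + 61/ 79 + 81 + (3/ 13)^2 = 2664336580/ 13351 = 199560.83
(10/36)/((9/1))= 5/162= 0.03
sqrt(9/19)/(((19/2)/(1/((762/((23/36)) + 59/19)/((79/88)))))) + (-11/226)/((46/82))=-451/5198 + 5451 * sqrt(19)/436864340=-0.09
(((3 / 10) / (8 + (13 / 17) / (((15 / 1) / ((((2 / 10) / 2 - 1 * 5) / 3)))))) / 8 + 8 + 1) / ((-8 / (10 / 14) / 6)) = -65442465 / 13566112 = -4.82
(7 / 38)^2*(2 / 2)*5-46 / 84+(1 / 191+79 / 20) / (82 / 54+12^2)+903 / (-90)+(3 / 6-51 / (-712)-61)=-1434173410072579 / 20253117890040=-70.81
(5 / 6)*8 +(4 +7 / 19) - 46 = -1993 / 57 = -34.96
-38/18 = -19/9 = -2.11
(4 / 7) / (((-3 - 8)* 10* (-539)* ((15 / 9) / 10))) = 12 / 207515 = 0.00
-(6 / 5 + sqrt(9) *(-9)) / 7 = 129 / 35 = 3.69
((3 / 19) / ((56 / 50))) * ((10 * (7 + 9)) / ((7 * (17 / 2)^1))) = 6000 / 15827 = 0.38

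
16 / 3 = 5.33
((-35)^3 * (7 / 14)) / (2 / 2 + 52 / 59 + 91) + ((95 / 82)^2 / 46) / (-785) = -3071011283745 / 13305639472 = -230.81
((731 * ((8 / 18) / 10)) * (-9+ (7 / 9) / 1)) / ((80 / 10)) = -27047 / 810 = -33.39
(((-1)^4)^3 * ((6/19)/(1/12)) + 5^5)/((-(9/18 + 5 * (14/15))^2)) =-2140092/18259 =-117.21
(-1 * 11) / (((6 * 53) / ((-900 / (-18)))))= -275 / 159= -1.73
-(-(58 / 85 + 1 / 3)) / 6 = 259 / 1530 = 0.17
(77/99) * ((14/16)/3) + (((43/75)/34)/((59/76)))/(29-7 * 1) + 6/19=0.54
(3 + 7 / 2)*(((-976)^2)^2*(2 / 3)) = 11796213465088 / 3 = 3932071155029.33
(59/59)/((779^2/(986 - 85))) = 0.00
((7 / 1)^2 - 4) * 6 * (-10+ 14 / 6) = -2070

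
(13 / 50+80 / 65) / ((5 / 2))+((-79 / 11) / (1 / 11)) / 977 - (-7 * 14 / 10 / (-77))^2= 95907153 / 192102625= 0.50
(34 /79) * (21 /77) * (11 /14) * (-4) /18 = -34 /1659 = -0.02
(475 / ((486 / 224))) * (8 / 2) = 212800 / 243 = 875.72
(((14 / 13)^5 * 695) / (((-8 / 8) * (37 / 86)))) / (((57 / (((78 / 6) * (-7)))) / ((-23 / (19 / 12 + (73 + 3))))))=-422486874880 / 381489277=-1107.47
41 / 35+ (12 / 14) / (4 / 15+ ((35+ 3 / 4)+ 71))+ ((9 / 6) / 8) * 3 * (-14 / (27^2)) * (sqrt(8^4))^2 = -783980299 / 18203535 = -43.07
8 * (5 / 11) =40 / 11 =3.64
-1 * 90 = -90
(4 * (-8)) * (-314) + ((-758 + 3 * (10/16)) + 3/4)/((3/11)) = 174679/24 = 7278.29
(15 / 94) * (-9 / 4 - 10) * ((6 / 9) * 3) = -735 / 188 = -3.91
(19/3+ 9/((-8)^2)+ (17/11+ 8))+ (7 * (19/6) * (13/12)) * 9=490289/2112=232.14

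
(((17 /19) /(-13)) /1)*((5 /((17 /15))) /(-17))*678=50850 /4199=12.11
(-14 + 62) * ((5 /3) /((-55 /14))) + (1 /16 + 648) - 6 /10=551847 /880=627.10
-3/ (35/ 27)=-81/ 35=-2.31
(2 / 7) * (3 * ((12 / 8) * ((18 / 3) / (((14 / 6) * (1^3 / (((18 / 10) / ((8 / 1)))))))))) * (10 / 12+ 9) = 7.31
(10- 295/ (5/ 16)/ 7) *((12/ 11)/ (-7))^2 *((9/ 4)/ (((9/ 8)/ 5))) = -1258560/ 41503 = -30.32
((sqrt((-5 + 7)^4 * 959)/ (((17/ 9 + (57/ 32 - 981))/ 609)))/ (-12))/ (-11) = -58464 * sqrt(959)/ 3096181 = -0.58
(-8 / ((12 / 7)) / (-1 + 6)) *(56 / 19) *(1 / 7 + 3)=-2464 / 285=-8.65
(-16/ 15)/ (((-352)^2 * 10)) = -1/ 1161600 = -0.00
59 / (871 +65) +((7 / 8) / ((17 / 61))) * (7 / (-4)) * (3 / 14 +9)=-6436687 / 127296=-50.56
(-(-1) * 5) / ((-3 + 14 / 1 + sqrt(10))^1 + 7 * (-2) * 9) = -115 / 2643-sqrt(10) / 2643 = -0.04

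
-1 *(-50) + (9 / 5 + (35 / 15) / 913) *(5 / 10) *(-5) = 124607 / 2739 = 45.49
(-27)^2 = 729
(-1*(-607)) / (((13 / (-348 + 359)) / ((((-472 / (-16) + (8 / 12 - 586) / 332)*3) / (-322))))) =-92229401 / 694876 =-132.73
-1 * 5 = -5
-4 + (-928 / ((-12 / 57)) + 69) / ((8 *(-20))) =-5117 / 160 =-31.98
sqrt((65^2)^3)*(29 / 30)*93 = 24688787.50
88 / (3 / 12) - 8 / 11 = 3864 / 11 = 351.27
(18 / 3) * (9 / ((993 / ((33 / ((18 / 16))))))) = 528 / 331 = 1.60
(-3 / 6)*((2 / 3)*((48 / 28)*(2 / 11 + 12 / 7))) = -584 / 539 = -1.08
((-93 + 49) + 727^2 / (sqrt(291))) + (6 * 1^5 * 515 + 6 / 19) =57880 / 19 + 528529 * sqrt(291) / 291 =34029.23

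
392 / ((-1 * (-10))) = 196 / 5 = 39.20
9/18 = 1/2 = 0.50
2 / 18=1 / 9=0.11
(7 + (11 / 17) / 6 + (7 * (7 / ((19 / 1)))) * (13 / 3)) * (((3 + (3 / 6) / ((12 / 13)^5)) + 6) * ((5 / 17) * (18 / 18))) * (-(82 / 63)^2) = -160497753590465 / 1807663205376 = -88.79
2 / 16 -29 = -231 / 8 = -28.88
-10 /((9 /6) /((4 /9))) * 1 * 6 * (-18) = 320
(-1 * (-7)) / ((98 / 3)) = 0.21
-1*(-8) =8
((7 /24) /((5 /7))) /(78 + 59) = 49 /16440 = 0.00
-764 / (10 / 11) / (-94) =2101 / 235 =8.94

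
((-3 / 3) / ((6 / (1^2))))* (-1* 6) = 1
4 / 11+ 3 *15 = 499 / 11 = 45.36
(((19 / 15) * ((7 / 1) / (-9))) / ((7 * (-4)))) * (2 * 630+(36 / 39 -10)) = 154489 / 3510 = 44.01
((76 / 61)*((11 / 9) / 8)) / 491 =209 / 539118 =0.00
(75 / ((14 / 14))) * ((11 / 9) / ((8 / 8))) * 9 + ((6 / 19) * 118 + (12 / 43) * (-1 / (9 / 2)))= 2113255 / 2451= 862.20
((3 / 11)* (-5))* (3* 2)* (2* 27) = -4860 / 11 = -441.82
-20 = -20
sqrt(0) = 0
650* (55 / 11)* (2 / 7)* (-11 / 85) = -14300 / 119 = -120.17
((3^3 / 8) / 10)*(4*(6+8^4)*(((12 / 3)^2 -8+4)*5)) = 332262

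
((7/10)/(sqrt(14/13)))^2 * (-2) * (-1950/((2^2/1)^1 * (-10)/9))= -31941/80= -399.26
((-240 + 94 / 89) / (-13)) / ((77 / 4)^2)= 6944 / 139997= 0.05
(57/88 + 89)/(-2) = -7889/176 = -44.82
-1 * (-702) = 702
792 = 792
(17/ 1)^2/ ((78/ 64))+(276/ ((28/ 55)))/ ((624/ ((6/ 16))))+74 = 10883449/ 34944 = 311.45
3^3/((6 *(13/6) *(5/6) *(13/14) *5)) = 2268/4225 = 0.54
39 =39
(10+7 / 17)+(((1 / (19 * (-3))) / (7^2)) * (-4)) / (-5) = 2471737 / 237405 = 10.41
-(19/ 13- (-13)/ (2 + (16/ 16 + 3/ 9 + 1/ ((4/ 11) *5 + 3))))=-37568/ 7319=-5.13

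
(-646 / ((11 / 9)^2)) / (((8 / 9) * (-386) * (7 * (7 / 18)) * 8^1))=2119203 / 36617504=0.06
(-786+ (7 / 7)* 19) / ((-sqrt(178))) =767* sqrt(178) / 178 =57.49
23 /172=0.13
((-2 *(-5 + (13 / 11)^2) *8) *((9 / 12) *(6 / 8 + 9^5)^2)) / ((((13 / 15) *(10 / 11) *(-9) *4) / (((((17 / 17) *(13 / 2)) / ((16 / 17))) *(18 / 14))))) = -47200146595.06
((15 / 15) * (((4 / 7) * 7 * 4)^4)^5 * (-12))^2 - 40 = 210456235775650020221330615911144754830454286188504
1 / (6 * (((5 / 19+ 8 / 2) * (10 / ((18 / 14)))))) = 19 / 3780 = 0.01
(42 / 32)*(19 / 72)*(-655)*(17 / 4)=-1480955 / 1536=-964.16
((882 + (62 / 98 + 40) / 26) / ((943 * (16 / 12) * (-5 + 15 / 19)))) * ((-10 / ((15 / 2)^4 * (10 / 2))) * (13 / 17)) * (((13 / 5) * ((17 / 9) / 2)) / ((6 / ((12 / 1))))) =278037773 / 701768812500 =0.00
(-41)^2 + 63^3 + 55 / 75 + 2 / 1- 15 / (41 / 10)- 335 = 251392.07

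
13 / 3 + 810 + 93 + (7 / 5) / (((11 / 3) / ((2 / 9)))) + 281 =65363 / 55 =1188.42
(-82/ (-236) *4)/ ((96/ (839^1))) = 34399/ 2832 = 12.15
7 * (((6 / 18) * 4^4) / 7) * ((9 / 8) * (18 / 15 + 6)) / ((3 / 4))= 4608 / 5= 921.60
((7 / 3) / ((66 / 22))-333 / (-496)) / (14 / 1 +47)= 6469 / 272304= 0.02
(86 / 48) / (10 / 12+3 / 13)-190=-62521 / 332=-188.32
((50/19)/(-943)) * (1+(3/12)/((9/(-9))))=-75/35834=-0.00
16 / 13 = 1.23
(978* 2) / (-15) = -652 / 5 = -130.40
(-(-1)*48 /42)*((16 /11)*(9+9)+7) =2920 /77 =37.92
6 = 6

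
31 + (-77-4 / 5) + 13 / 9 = -2041 / 45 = -45.36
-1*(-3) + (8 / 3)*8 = 73 / 3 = 24.33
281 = 281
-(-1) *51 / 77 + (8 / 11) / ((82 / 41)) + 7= 618 / 77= 8.03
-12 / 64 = -3 / 16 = -0.19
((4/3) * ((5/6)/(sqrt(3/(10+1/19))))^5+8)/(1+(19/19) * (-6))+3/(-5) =-22800625 * sqrt(10887)/1080045576-11/5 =-4.40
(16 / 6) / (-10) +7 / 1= 101 / 15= 6.73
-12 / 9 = -4 / 3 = -1.33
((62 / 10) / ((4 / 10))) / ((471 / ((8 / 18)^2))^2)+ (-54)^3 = -229188663196696 / 1455498801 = -157464.00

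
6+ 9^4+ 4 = 6571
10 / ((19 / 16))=160 / 19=8.42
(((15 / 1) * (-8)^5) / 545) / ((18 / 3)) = -16384 / 109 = -150.31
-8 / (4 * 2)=-1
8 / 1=8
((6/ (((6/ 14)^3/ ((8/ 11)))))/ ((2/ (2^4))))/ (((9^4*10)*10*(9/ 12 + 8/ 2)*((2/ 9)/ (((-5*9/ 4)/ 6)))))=-2744/ 2285415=-0.00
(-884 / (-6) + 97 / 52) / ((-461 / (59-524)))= 3607625 / 23972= 150.49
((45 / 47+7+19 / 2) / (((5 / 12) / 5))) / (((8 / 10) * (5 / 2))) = 4923 / 47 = 104.74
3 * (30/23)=90/23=3.91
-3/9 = -1/3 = -0.33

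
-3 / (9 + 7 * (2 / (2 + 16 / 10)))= -27 / 116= -0.23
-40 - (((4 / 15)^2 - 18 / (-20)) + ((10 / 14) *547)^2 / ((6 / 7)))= -280572967 / 1575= -178141.57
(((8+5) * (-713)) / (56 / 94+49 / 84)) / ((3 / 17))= -29623724 / 665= -44546.95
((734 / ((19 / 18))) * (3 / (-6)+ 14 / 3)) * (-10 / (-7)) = 550500 / 133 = 4139.10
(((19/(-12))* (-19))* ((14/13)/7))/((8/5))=1805/624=2.89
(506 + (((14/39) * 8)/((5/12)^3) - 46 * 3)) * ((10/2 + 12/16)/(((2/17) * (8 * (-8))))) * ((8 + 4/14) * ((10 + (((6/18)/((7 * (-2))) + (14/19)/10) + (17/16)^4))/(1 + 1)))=-14606.92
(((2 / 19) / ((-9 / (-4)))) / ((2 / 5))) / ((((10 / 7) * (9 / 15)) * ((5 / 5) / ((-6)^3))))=-560 / 19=-29.47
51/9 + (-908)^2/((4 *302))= 311741/453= 688.17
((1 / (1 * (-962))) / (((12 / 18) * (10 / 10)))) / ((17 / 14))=-21 / 16354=-0.00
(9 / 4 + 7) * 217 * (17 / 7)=19499 / 4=4874.75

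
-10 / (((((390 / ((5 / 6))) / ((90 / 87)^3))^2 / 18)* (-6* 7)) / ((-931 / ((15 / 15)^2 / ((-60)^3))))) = 484785000000000 / 100525141249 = 4822.52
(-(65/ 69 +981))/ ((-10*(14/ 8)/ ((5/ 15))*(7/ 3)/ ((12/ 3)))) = 542032/ 16905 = 32.06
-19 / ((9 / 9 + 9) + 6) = -1.19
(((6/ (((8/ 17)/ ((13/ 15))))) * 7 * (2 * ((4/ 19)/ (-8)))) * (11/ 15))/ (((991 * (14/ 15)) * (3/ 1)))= -2431/ 2259480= -0.00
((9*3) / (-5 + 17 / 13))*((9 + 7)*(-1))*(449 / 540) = 5837 / 60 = 97.28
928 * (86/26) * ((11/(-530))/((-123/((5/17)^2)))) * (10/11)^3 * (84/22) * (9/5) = 2513952000/10866232091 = 0.23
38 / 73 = 0.52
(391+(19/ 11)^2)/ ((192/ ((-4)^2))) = 11918/ 363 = 32.83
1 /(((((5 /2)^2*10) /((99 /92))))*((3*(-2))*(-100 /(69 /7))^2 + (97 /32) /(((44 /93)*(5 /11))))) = -437184 /15322091825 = -0.00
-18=-18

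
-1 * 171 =-171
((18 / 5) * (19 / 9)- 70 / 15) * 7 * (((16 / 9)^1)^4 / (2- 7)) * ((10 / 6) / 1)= -68.37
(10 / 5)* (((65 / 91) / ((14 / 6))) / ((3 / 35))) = 7.14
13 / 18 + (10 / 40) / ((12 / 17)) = 155 / 144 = 1.08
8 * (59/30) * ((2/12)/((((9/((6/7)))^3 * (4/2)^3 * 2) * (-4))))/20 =-59/33339600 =-0.00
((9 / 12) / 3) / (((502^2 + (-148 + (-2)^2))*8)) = 0.00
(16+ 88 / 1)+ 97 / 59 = 6233 / 59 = 105.64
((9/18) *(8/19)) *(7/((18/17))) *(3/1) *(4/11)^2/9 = 3808/62073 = 0.06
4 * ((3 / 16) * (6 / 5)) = 9 / 10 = 0.90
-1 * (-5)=5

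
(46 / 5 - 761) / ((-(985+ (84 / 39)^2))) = 635271 / 836245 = 0.76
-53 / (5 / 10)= -106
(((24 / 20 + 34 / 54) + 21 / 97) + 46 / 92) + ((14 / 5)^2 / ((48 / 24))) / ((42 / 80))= 52447 / 5238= 10.01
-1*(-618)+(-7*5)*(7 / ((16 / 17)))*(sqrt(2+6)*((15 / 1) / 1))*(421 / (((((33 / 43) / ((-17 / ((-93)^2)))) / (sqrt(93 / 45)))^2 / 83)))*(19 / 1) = 618 - 1477622681234105*sqrt(2) / 21022674552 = -98782.96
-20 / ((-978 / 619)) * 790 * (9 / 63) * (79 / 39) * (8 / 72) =321.54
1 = 1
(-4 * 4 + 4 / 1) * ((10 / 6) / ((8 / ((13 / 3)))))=-65 / 6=-10.83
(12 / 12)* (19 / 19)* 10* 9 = 90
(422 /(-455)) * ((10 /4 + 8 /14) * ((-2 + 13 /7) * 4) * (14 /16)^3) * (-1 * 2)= -9073 /4160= -2.18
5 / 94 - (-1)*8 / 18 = 421 / 846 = 0.50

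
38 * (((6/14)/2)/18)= 19/42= 0.45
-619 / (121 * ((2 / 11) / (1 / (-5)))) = 619 / 110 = 5.63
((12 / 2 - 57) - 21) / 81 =-8 / 9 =-0.89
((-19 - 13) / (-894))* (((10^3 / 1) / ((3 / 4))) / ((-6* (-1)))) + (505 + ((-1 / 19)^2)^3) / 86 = 112524691021919 / 8138419908309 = 13.83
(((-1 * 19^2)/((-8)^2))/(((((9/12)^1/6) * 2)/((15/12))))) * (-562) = 507205/32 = 15850.16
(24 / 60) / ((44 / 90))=9 / 11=0.82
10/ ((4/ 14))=35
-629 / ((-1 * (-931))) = -629 / 931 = -0.68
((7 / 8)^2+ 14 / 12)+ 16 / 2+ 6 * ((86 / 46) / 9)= 16455 / 1472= 11.18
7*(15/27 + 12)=791/9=87.89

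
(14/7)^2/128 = 1/32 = 0.03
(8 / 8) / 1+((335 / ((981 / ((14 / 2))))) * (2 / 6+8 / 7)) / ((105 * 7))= 434698 / 432621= 1.00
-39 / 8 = -4.88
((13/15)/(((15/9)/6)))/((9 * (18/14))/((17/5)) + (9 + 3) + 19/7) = 663/3850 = 0.17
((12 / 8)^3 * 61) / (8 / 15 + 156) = 24705 / 18784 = 1.32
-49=-49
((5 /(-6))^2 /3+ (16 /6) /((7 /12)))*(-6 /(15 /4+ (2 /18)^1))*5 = -36310 /973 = -37.32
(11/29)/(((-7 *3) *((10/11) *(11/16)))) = -88/3045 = -0.03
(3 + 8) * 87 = 957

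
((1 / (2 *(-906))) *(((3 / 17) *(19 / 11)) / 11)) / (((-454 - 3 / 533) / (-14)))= -70889 / 150324469790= -0.00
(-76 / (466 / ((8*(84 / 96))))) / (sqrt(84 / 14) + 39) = -3458 / 117665 + 266*sqrt(6) / 352995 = -0.03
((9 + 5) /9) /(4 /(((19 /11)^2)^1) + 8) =2527 /15174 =0.17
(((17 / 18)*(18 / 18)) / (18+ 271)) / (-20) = -1 / 6120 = -0.00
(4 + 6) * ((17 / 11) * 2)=340 / 11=30.91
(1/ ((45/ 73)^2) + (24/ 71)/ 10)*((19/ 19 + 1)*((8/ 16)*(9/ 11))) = 383219/ 175725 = 2.18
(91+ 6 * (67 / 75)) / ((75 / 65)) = 10439 / 125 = 83.51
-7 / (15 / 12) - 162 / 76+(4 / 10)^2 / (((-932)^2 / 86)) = -199375944 / 25787275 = -7.73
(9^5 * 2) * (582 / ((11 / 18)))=112472240.73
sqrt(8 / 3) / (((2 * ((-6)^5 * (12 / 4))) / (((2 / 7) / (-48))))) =sqrt(6) / 11757312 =0.00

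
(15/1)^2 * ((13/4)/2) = 2925/8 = 365.62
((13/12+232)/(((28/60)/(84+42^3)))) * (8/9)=98790040/3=32930013.33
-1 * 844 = -844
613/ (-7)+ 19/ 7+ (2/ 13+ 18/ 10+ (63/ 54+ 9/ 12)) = -442187/ 5460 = -80.99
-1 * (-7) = 7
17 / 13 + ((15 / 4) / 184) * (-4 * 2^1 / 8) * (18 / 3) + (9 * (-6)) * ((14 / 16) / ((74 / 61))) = -6684515 / 177008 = -37.76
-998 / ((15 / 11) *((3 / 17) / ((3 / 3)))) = -186626 / 45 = -4147.24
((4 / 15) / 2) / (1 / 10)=4 / 3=1.33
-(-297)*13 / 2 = 1930.50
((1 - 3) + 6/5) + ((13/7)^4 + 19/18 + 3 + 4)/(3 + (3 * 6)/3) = 2755367/1944810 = 1.42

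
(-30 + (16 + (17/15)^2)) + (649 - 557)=17839/225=79.28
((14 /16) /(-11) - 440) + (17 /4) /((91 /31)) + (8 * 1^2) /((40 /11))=-17474727 /40040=-436.43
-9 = -9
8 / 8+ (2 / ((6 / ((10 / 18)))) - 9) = -211 / 27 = -7.81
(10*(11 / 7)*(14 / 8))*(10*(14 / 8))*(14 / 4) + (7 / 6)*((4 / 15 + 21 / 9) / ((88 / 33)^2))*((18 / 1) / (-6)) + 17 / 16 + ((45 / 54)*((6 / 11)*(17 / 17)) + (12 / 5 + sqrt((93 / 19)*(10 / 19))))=sqrt(930) / 19 + 11876567 / 7040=1688.62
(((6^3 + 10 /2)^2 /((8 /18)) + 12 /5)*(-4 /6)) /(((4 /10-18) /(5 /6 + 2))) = 12454727 /1056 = 11794.25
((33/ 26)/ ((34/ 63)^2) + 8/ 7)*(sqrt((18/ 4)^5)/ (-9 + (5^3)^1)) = 2.04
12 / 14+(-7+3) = -22 / 7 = -3.14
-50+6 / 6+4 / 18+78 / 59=-25199 / 531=-47.46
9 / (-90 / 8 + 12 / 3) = -36 / 29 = -1.24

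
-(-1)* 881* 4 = 3524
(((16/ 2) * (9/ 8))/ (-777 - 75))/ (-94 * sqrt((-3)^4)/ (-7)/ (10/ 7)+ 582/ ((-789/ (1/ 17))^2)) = -899542845/ 7204259012516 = -0.00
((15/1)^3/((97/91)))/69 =102375/2231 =45.89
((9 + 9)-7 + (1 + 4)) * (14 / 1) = 224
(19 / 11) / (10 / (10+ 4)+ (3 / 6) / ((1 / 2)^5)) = 133 / 1287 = 0.10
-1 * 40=-40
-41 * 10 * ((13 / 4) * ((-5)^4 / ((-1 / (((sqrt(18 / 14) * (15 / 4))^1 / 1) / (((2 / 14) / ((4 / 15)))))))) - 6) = 2460 +4996875 * sqrt(7) / 2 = 6612704.29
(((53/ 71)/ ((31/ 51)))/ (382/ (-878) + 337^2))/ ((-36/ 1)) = -395539/ 1316812519200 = -0.00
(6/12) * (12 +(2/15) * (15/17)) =103/17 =6.06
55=55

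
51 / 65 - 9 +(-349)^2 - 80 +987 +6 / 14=55828597 / 455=122700.21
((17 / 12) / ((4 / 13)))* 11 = 2431 / 48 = 50.65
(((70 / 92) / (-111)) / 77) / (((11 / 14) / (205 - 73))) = -0.01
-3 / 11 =-0.27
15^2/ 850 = 9/ 34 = 0.26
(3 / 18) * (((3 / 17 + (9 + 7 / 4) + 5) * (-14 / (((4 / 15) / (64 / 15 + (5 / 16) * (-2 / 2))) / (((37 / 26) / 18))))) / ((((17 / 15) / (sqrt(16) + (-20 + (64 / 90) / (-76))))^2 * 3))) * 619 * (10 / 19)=-171310229397965 / 181466568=-944031.90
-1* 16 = -16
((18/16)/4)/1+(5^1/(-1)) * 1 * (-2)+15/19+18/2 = 12203/608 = 20.07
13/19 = 0.68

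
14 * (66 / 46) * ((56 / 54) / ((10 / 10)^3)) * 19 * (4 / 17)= 327712 / 3519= 93.13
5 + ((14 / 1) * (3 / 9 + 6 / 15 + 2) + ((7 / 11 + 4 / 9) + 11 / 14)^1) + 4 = 340493 / 6930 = 49.13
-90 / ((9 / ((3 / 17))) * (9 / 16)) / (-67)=160 / 3417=0.05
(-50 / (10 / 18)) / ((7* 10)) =-9 / 7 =-1.29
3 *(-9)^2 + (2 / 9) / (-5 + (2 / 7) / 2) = 37172 / 153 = 242.95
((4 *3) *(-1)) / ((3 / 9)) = -36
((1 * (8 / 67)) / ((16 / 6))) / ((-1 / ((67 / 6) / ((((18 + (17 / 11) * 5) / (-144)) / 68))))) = 53856 / 283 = 190.30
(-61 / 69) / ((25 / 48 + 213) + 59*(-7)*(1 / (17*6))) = -0.00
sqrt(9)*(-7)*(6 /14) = -9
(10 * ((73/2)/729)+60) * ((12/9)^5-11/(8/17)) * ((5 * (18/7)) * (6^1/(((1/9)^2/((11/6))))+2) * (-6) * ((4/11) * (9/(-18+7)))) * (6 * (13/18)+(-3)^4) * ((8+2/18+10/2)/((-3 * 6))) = 221587817647654400/150043509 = 1476823750.15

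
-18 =-18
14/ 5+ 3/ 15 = 3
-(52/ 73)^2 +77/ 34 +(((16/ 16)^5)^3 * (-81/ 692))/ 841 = 92641731409/ 52722589396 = 1.76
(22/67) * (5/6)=55/201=0.27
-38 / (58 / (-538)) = 10222 / 29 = 352.48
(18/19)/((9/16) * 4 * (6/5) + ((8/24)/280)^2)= 12700800/36197299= 0.35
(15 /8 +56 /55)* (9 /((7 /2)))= 11457 /1540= 7.44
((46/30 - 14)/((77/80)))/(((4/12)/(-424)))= 115328/7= 16475.43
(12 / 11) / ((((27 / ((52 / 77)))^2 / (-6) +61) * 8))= -8112 / 12219449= -0.00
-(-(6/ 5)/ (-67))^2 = -36/ 112225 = -0.00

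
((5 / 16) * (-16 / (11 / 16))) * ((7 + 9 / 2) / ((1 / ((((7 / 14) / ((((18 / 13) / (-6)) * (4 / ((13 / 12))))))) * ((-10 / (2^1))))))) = -97175 / 396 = -245.39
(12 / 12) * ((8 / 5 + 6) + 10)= 88 / 5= 17.60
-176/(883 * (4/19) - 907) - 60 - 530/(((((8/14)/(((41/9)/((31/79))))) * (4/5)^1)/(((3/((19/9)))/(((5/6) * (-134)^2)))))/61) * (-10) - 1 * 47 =195030825646141/289805853768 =672.97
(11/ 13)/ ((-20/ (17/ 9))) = -187/ 2340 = -0.08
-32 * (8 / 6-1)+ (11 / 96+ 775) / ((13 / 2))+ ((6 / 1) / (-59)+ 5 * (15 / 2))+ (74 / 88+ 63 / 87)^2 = 148.43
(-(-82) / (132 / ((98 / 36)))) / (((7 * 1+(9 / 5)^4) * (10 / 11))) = 251125 / 2362176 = 0.11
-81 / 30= -27 / 10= -2.70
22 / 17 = 1.29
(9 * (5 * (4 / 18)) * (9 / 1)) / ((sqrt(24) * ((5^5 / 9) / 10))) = 27 * sqrt(6) / 125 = 0.53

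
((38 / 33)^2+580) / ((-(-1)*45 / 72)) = 5064512 / 5445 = 930.12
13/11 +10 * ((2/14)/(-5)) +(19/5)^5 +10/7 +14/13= 2489215724/3128125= 795.75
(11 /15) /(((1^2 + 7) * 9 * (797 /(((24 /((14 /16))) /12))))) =22 /753165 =0.00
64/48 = 4/3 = 1.33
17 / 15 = 1.13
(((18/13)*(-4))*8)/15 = -192/65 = -2.95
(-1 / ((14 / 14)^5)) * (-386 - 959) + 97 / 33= 44482 / 33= 1347.94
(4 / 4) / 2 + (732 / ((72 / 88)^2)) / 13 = 59399 / 702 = 84.61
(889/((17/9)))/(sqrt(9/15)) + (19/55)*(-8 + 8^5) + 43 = 2667*sqrt(15)/17 + 124961/11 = 11967.69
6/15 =2/5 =0.40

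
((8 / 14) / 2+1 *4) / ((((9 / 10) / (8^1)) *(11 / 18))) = 4800 / 77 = 62.34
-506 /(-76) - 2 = 177 /38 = 4.66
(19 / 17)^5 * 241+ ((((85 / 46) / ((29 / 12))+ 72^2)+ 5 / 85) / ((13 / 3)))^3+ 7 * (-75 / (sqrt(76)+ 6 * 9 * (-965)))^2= 1025915625 * sqrt(19) / 921709961830712072+ 2528449815153209220380810010722553209919985 / 1476109612886221413621111938521148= 1712914673.19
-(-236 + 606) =-370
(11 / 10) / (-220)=-0.00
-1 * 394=-394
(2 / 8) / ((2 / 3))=0.38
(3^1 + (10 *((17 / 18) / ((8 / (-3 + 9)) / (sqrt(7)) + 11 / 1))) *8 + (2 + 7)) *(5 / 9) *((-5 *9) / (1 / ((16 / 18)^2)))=-229830400 / 616167 + 4352000 *sqrt(7) / 1848501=-366.77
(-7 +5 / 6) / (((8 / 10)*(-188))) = 185 / 4512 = 0.04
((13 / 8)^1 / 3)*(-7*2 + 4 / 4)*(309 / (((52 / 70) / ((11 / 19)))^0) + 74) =-64727 / 24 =-2696.96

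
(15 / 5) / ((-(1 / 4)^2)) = -48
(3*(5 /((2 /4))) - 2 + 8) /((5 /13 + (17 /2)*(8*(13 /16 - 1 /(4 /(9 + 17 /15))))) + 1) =-28080 /90193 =-0.31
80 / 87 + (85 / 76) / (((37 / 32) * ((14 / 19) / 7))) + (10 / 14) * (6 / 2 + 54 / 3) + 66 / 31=2718029 / 99789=27.24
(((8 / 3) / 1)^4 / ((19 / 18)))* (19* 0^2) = 0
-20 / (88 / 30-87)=300 / 1261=0.24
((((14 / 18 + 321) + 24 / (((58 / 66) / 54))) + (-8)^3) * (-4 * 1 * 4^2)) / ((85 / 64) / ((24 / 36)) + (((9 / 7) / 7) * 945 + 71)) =-19225378816 / 57660381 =-333.42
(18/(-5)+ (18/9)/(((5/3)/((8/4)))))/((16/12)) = -9/10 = -0.90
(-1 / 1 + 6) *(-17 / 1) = -85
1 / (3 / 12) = 4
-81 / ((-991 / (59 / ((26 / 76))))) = 181602 / 12883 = 14.10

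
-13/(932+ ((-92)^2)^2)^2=-13/5132322267891984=-0.00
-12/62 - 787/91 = -24943/2821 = -8.84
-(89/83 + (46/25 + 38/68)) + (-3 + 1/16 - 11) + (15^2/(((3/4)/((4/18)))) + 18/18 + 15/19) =1642239803/32170800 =51.05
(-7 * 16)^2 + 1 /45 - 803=528346 /45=11741.02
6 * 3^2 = 54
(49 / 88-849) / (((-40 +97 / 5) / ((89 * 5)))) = 166125175 / 9064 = 18328.02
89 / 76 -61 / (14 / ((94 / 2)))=-108323 / 532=-203.61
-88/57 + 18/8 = 0.71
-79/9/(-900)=79/8100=0.01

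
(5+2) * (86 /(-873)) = -602 /873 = -0.69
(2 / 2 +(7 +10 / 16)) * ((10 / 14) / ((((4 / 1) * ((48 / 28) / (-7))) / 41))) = -33005 / 128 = -257.85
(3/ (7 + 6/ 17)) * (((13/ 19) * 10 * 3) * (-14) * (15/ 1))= -167076/ 95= -1758.69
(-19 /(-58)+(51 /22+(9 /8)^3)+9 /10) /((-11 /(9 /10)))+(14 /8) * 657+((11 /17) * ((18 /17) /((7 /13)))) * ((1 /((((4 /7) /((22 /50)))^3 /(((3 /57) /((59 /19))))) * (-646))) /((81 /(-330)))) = 213234173152847136131 /185526938467200000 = 1149.34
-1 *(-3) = 3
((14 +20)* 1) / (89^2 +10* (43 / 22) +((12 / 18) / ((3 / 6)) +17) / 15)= 3366 / 786235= 0.00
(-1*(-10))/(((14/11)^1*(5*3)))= 11/21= 0.52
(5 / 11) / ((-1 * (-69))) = 5 / 759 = 0.01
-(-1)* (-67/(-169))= 67/169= 0.40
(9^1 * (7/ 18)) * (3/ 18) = 7/ 12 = 0.58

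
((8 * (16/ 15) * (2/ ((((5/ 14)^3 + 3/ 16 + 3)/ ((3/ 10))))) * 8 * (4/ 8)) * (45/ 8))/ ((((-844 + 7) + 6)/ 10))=-2107392/ 4914811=-0.43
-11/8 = -1.38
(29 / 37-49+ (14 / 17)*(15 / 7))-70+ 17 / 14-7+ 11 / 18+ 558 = 17292188 / 39627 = 436.37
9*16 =144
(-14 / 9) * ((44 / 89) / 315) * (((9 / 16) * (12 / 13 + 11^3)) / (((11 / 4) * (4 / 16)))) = -27704 / 10413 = -2.66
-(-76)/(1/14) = 1064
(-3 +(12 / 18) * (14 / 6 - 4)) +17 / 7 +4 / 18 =-1.46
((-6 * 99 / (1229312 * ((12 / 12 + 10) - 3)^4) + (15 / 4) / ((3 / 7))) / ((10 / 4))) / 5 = 0.70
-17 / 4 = -4.25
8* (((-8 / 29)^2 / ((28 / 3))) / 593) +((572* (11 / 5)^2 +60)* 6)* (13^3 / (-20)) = -813510506105436 / 436373875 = -1864251.17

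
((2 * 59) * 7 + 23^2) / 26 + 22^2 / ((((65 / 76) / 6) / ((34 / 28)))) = 292261 / 70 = 4175.16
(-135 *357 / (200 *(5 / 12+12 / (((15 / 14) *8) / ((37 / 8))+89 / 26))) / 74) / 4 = -1027449927 / 3396158960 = -0.30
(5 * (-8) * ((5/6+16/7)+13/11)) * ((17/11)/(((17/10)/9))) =-1192200/847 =-1407.56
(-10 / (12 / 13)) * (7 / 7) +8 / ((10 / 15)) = 7 / 6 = 1.17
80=80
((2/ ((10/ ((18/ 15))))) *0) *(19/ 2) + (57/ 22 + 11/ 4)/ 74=235/ 3256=0.07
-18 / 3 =-6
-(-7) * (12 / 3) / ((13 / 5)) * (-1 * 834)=-116760 / 13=-8981.54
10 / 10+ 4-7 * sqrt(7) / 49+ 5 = 10-sqrt(7) / 7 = 9.62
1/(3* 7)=1/21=0.05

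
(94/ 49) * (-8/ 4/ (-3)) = 188/ 147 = 1.28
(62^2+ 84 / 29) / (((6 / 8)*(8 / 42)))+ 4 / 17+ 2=13276742 / 493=26930.51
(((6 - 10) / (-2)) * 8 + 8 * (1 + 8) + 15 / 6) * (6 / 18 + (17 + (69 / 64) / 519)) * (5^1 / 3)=521110765 / 199296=2614.76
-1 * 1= -1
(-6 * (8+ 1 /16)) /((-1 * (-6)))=-129 /16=-8.06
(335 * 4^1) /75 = 268 /15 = 17.87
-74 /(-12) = 37 /6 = 6.17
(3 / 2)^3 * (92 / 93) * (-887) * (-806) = 2386917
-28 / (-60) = 7 / 15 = 0.47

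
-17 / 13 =-1.31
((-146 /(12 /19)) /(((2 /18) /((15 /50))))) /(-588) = 4161 /3920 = 1.06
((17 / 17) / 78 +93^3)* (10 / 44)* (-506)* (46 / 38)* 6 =-165946895315 / 247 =-671849778.60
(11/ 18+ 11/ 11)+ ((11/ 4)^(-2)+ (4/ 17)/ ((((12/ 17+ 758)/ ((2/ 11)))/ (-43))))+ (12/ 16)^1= 69974477/ 28091844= 2.49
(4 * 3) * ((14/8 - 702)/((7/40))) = -336120/7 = -48017.14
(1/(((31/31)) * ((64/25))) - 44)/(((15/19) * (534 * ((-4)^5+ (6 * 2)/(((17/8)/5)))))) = 901493/8677969920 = 0.00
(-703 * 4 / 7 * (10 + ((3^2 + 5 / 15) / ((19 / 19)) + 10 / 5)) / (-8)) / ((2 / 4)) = 44992 / 21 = 2142.48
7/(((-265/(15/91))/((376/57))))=-376/13091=-0.03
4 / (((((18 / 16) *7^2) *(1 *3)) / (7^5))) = 10976 / 27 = 406.52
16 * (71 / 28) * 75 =21300 / 7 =3042.86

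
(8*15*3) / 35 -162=-1062 / 7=-151.71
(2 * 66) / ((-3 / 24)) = -1056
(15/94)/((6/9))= 45/188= 0.24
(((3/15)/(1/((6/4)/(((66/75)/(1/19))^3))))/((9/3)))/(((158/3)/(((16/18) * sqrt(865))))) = 3125 * sqrt(865)/8654603892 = 0.00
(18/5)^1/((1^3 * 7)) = 18/35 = 0.51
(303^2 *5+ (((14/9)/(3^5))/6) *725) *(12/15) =367236.62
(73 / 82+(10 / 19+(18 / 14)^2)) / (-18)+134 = 183902563 / 1374156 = 133.83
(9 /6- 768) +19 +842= 189 /2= 94.50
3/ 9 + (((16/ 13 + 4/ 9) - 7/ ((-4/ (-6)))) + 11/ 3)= -1129/ 234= -4.82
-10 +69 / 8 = -11 / 8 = -1.38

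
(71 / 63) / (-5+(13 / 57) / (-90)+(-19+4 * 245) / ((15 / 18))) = 40470 / 41231771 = 0.00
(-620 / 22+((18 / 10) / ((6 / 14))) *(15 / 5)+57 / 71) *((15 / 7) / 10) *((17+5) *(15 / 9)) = -57712 / 497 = -116.12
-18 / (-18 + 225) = -2 / 23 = -0.09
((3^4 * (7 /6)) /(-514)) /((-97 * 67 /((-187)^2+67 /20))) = 132195483 /133619440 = 0.99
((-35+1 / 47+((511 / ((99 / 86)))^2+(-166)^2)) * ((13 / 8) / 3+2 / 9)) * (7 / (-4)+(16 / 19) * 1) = -155744.34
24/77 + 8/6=1.65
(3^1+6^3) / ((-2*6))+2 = -16.25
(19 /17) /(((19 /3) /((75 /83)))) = 225 /1411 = 0.16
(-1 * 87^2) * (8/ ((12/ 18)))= -90828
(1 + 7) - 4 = 4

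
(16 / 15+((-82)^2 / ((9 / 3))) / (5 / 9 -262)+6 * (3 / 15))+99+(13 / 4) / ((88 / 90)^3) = 1156572436847 / 12026277120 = 96.17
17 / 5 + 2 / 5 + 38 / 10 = 38 / 5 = 7.60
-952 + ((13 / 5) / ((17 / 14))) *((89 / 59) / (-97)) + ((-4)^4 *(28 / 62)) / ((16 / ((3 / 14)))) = -14333412258 / 15080105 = -950.48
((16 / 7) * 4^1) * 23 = 1472 / 7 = 210.29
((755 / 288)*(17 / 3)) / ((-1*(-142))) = 12835 / 122688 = 0.10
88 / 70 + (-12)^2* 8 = 40364 / 35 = 1153.26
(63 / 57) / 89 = 21 / 1691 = 0.01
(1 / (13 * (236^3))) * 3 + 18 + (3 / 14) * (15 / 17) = 369859647813 / 20334164032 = 18.19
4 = 4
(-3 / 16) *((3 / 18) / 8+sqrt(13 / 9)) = -sqrt(13) / 16 - 1 / 256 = -0.23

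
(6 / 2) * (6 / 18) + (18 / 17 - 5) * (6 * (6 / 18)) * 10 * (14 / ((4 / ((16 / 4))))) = -18743 / 17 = -1102.53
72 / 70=36 / 35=1.03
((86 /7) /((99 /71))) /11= 6106 /7623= 0.80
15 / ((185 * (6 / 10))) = 5 / 37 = 0.14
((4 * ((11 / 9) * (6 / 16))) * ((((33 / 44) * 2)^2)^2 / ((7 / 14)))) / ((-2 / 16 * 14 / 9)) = -2673 / 28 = -95.46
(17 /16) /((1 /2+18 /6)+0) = 17 /56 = 0.30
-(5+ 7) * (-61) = 732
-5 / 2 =-2.50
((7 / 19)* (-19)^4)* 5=240065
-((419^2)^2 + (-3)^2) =-30821664730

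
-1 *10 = -10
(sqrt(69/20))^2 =3.45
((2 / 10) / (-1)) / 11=-1 / 55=-0.02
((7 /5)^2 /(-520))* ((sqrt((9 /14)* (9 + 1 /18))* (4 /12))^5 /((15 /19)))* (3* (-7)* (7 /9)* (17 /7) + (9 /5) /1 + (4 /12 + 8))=223631273* sqrt(1141) /159213600000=0.05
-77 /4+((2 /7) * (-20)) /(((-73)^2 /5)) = -19.26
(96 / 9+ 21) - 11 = 62 / 3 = 20.67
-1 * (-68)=68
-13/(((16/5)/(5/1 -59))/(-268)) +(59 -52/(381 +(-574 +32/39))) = -880411109/14990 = -58733.23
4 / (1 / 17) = 68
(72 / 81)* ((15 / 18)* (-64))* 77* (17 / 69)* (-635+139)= 831057920 / 1863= 446085.84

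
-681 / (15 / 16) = -726.40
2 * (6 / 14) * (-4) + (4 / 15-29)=-3377 / 105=-32.16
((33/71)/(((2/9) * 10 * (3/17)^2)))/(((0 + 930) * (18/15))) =3179/528240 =0.01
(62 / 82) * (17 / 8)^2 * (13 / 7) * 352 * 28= 2562274 / 41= 62494.49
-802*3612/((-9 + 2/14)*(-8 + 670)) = 5069442/10261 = 494.05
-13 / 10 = -1.30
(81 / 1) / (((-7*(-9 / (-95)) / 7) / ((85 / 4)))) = -72675 / 4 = -18168.75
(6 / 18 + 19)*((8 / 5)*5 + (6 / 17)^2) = 136184 / 867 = 157.07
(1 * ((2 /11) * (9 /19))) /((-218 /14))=-126 /22781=-0.01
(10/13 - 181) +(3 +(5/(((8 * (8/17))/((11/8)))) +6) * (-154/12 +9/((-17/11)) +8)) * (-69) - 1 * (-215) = 1263350579/226304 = 5582.54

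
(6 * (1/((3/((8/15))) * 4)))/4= 1/15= 0.07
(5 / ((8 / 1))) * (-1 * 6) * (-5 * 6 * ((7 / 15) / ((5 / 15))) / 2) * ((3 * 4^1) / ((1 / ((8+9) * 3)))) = 48195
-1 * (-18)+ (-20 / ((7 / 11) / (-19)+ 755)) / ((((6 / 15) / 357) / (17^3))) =-116142.19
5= 5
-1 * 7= -7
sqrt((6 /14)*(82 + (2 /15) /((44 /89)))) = sqrt(20904730) /770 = 5.94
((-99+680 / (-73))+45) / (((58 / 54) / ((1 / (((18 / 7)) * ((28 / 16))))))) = -27732 / 2117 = -13.10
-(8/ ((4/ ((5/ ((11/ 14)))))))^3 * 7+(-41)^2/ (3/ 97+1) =-1703771133/ 133100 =-12800.68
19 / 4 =4.75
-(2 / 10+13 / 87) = -0.35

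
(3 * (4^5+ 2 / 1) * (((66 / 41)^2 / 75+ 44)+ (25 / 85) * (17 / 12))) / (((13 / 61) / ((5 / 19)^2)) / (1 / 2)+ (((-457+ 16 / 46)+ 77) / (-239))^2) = 7065616285645702371 / 448148747961596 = 15766.23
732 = 732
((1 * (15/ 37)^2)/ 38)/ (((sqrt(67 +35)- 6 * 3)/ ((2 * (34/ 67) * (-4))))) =5100 * sqrt(102)/ 64481269 +91800/ 64481269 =0.00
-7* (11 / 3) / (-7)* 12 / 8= 11 / 2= 5.50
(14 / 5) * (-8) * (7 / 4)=-196 / 5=-39.20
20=20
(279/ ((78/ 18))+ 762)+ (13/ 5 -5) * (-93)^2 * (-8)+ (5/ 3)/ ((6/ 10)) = 97630628/ 585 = 166889.96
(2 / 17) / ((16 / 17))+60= 481 / 8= 60.12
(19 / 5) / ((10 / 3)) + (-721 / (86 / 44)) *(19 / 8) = -3762323 / 4300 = -874.96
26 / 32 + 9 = 157 / 16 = 9.81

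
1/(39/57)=1.46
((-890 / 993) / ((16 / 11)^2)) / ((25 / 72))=-1.22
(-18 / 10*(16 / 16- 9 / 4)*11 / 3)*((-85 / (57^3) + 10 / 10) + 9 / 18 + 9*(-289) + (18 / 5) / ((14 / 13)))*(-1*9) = 370208465363 / 1920520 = 192764.70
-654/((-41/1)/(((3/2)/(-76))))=-981/3116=-0.31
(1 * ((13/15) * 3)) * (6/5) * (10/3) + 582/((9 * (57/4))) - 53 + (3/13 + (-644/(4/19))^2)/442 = 51910705901/2456415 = 21132.71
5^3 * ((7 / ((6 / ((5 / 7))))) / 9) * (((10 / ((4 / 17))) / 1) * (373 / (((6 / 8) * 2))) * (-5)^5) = -61923828125 / 162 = -382245852.62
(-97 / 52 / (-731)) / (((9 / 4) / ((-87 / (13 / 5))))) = -14065 / 370617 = -0.04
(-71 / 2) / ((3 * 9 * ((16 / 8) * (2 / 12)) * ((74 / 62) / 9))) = -29.74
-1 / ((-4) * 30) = 1 / 120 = 0.01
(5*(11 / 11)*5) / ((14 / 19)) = 475 / 14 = 33.93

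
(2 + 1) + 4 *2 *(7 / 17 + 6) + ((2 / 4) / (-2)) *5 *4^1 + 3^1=889 / 17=52.29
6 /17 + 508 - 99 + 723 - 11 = 19063 /17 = 1121.35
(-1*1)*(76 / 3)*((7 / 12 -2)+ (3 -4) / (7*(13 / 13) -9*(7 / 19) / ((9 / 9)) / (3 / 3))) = 13471 / 315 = 42.77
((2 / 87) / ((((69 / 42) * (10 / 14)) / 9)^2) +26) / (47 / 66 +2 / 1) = 692357556 / 68650975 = 10.09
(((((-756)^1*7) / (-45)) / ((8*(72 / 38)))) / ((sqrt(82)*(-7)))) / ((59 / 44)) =-1463*sqrt(82) / 145140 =-0.09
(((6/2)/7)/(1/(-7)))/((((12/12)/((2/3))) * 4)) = -0.50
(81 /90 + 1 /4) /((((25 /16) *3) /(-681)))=-20884 /125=-167.07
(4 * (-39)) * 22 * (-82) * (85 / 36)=1993420 / 3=664473.33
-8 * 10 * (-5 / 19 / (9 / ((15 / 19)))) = 2000 / 1083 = 1.85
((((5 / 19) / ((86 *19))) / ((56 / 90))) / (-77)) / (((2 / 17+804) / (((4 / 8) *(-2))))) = 0.00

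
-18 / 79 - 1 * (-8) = 614 / 79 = 7.77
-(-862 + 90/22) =9437/11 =857.91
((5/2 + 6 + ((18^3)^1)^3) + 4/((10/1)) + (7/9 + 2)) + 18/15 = 198359290380.88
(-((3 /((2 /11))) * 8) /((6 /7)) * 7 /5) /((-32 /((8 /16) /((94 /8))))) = 539 /1880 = 0.29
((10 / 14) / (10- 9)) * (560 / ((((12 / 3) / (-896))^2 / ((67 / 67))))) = 20070400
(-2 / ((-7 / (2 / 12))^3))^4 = 1 / 1883091842914980096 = 0.00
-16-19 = -35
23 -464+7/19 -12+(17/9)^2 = -691109/1539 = -449.06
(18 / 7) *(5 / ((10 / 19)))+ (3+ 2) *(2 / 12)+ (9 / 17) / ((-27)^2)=25.26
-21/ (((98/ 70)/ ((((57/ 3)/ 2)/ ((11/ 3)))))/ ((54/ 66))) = -7695/ 242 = -31.80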